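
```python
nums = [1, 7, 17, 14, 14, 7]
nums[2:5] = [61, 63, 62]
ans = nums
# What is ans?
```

nums starts as [1, 7, 17, 14, 14, 7] (length 6). The slice nums[2:5] covers indices [2, 3, 4] with values [17, 14, 14]. Replacing that slice with [61, 63, 62] (same length) produces [1, 7, 61, 63, 62, 7].

[1, 7, 61, 63, 62, 7]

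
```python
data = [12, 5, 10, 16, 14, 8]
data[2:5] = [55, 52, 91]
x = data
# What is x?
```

data starts as [12, 5, 10, 16, 14, 8] (length 6). The slice data[2:5] covers indices [2, 3, 4] with values [10, 16, 14]. Replacing that slice with [55, 52, 91] (same length) produces [12, 5, 55, 52, 91, 8].

[12, 5, 55, 52, 91, 8]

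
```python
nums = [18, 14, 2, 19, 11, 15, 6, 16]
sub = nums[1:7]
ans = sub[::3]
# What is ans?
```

nums has length 8. The slice nums[1:7] selects indices [1, 2, 3, 4, 5, 6] (1->14, 2->2, 3->19, 4->11, 5->15, 6->6), giving [14, 2, 19, 11, 15, 6]. So sub = [14, 2, 19, 11, 15, 6]. sub has length 6. The slice sub[::3] selects indices [0, 3] (0->14, 3->11), giving [14, 11].

[14, 11]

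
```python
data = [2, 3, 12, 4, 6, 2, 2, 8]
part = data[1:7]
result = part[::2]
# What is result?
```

data has length 8. The slice data[1:7] selects indices [1, 2, 3, 4, 5, 6] (1->3, 2->12, 3->4, 4->6, 5->2, 6->2), giving [3, 12, 4, 6, 2, 2]. So part = [3, 12, 4, 6, 2, 2]. part has length 6. The slice part[::2] selects indices [0, 2, 4] (0->3, 2->4, 4->2), giving [3, 4, 2].

[3, 4, 2]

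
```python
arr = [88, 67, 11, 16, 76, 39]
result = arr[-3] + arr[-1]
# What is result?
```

arr has length 6. Negative index -3 maps to positive index 6 + (-3) = 3. arr[3] = 16.
arr has length 6. Negative index -1 maps to positive index 6 + (-1) = 5. arr[5] = 39.
Sum: 16 + 39 = 55.

55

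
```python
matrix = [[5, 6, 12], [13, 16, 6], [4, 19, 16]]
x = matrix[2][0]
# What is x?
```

matrix[2] = [4, 19, 16]. Taking column 0 of that row yields 4.

4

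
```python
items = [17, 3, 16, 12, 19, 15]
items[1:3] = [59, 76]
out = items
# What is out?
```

items starts as [17, 3, 16, 12, 19, 15] (length 6). The slice items[1:3] covers indices [1, 2] with values [3, 16]. Replacing that slice with [59, 76] (same length) produces [17, 59, 76, 12, 19, 15].

[17, 59, 76, 12, 19, 15]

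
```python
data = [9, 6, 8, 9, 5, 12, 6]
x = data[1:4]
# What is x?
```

data has length 7. The slice data[1:4] selects indices [1, 2, 3] (1->6, 2->8, 3->9), giving [6, 8, 9].

[6, 8, 9]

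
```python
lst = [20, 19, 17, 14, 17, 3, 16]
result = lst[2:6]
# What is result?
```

lst has length 7. The slice lst[2:6] selects indices [2, 3, 4, 5] (2->17, 3->14, 4->17, 5->3), giving [17, 14, 17, 3].

[17, 14, 17, 3]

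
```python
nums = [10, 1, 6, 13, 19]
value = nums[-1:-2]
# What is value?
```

nums has length 5. The slice nums[-1:-2] resolves to an empty index range, so the result is [].

[]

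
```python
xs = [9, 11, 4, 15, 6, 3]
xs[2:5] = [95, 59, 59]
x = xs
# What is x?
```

xs starts as [9, 11, 4, 15, 6, 3] (length 6). The slice xs[2:5] covers indices [2, 3, 4] with values [4, 15, 6]. Replacing that slice with [95, 59, 59] (same length) produces [9, 11, 95, 59, 59, 3].

[9, 11, 95, 59, 59, 3]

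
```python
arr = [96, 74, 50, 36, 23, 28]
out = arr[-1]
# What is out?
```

arr has length 6. Negative index -1 maps to positive index 6 + (-1) = 5. arr[5] = 28.

28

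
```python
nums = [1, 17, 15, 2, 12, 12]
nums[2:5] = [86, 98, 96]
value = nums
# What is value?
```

nums starts as [1, 17, 15, 2, 12, 12] (length 6). The slice nums[2:5] covers indices [2, 3, 4] with values [15, 2, 12]. Replacing that slice with [86, 98, 96] (same length) produces [1, 17, 86, 98, 96, 12].

[1, 17, 86, 98, 96, 12]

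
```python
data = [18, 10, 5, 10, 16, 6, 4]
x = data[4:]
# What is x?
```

data has length 7. The slice data[4:] selects indices [4, 5, 6] (4->16, 5->6, 6->4), giving [16, 6, 4].

[16, 6, 4]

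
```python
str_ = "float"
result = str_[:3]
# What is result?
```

str_ has length 5. The slice str_[:3] selects indices [0, 1, 2] (0->'f', 1->'l', 2->'o'), giving 'flo'.

'flo'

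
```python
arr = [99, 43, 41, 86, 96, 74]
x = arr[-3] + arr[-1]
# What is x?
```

arr has length 6. Negative index -3 maps to positive index 6 + (-3) = 3. arr[3] = 86.
arr has length 6. Negative index -1 maps to positive index 6 + (-1) = 5. arr[5] = 74.
Sum: 86 + 74 = 160.

160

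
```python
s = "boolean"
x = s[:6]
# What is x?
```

s has length 7. The slice s[:6] selects indices [0, 1, 2, 3, 4, 5] (0->'b', 1->'o', 2->'o', 3->'l', 4->'e', 5->'a'), giving 'boolea'.

'boolea'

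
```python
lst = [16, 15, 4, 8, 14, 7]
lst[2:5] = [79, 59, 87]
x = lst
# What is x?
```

lst starts as [16, 15, 4, 8, 14, 7] (length 6). The slice lst[2:5] covers indices [2, 3, 4] with values [4, 8, 14]. Replacing that slice with [79, 59, 87] (same length) produces [16, 15, 79, 59, 87, 7].

[16, 15, 79, 59, 87, 7]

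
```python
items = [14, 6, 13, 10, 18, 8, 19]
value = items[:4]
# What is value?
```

items has length 7. The slice items[:4] selects indices [0, 1, 2, 3] (0->14, 1->6, 2->13, 3->10), giving [14, 6, 13, 10].

[14, 6, 13, 10]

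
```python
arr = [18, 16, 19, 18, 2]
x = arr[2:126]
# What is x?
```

arr has length 5. The slice arr[2:126] selects indices [2, 3, 4] (2->19, 3->18, 4->2), giving [19, 18, 2].

[19, 18, 2]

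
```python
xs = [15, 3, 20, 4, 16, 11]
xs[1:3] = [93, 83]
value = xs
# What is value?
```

xs starts as [15, 3, 20, 4, 16, 11] (length 6). The slice xs[1:3] covers indices [1, 2] with values [3, 20]. Replacing that slice with [93, 83] (same length) produces [15, 93, 83, 4, 16, 11].

[15, 93, 83, 4, 16, 11]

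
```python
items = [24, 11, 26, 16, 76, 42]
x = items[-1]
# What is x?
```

items has length 6. Negative index -1 maps to positive index 6 + (-1) = 5. items[5] = 42.

42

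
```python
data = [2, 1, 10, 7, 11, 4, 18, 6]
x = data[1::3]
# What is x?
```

data has length 8. The slice data[1::3] selects indices [1, 4, 7] (1->1, 4->11, 7->6), giving [1, 11, 6].

[1, 11, 6]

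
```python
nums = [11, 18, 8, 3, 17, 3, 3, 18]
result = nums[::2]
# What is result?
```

nums has length 8. The slice nums[::2] selects indices [0, 2, 4, 6] (0->11, 2->8, 4->17, 6->3), giving [11, 8, 17, 3].

[11, 8, 17, 3]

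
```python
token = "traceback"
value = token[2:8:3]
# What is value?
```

token has length 9. The slice token[2:8:3] selects indices [2, 5] (2->'a', 5->'b'), giving 'ab'.

'ab'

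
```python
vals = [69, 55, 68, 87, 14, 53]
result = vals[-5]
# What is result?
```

vals has length 6. Negative index -5 maps to positive index 6 + (-5) = 1. vals[1] = 55.

55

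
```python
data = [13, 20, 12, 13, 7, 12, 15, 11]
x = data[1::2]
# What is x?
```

data has length 8. The slice data[1::2] selects indices [1, 3, 5, 7] (1->20, 3->13, 5->12, 7->11), giving [20, 13, 12, 11].

[20, 13, 12, 11]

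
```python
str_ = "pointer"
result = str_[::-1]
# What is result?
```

str_ has length 7. The slice str_[::-1] selects indices [6, 5, 4, 3, 2, 1, 0] (6->'r', 5->'e', 4->'t', 3->'n', 2->'i', 1->'o', 0->'p'), giving 'retniop'.

'retniop'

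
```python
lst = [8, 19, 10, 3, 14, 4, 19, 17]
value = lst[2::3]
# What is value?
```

lst has length 8. The slice lst[2::3] selects indices [2, 5] (2->10, 5->4), giving [10, 4].

[10, 4]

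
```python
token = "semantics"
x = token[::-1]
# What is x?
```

token has length 9. The slice token[::-1] selects indices [8, 7, 6, 5, 4, 3, 2, 1, 0] (8->'s', 7->'c', 6->'i', 5->'t', 4->'n', 3->'a', 2->'m', 1->'e', 0->'s'), giving 'scitnames'.

'scitnames'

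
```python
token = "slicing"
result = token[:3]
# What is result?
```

token has length 7. The slice token[:3] selects indices [0, 1, 2] (0->'s', 1->'l', 2->'i'), giving 'sli'.

'sli'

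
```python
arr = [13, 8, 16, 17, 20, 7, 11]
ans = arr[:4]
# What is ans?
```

arr has length 7. The slice arr[:4] selects indices [0, 1, 2, 3] (0->13, 1->8, 2->16, 3->17), giving [13, 8, 16, 17].

[13, 8, 16, 17]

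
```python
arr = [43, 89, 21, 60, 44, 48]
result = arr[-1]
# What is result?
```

arr has length 6. Negative index -1 maps to positive index 6 + (-1) = 5. arr[5] = 48.

48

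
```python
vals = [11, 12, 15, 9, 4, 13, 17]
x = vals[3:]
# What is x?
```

vals has length 7. The slice vals[3:] selects indices [3, 4, 5, 6] (3->9, 4->4, 5->13, 6->17), giving [9, 4, 13, 17].

[9, 4, 13, 17]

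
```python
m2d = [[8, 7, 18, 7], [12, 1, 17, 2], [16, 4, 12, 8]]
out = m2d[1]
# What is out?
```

m2d has 3 rows. Row 1 is [12, 1, 17, 2].

[12, 1, 17, 2]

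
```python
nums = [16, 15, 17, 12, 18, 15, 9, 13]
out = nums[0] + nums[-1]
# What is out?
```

nums has length 8. nums[0] = 16.
nums has length 8. Negative index -1 maps to positive index 8 + (-1) = 7. nums[7] = 13.
Sum: 16 + 13 = 29.

29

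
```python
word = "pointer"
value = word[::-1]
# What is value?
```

word has length 7. The slice word[::-1] selects indices [6, 5, 4, 3, 2, 1, 0] (6->'r', 5->'e', 4->'t', 3->'n', 2->'i', 1->'o', 0->'p'), giving 'retniop'.

'retniop'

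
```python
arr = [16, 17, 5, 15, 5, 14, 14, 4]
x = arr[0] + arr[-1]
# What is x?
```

arr has length 8. arr[0] = 16.
arr has length 8. Negative index -1 maps to positive index 8 + (-1) = 7. arr[7] = 4.
Sum: 16 + 4 = 20.

20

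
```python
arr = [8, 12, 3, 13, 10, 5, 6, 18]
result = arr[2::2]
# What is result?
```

arr has length 8. The slice arr[2::2] selects indices [2, 4, 6] (2->3, 4->10, 6->6), giving [3, 10, 6].

[3, 10, 6]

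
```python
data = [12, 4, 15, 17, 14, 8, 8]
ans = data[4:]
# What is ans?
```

data has length 7. The slice data[4:] selects indices [4, 5, 6] (4->14, 5->8, 6->8), giving [14, 8, 8].

[14, 8, 8]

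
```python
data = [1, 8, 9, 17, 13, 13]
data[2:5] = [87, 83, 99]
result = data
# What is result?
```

data starts as [1, 8, 9, 17, 13, 13] (length 6). The slice data[2:5] covers indices [2, 3, 4] with values [9, 17, 13]. Replacing that slice with [87, 83, 99] (same length) produces [1, 8, 87, 83, 99, 13].

[1, 8, 87, 83, 99, 13]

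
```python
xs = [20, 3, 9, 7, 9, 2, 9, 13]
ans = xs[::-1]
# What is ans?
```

xs has length 8. The slice xs[::-1] selects indices [7, 6, 5, 4, 3, 2, 1, 0] (7->13, 6->9, 5->2, 4->9, 3->7, 2->9, 1->3, 0->20), giving [13, 9, 2, 9, 7, 9, 3, 20].

[13, 9, 2, 9, 7, 9, 3, 20]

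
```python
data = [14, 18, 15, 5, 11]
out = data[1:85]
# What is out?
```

data has length 5. The slice data[1:85] selects indices [1, 2, 3, 4] (1->18, 2->15, 3->5, 4->11), giving [18, 15, 5, 11].

[18, 15, 5, 11]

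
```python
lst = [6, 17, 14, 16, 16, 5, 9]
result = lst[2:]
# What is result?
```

lst has length 7. The slice lst[2:] selects indices [2, 3, 4, 5, 6] (2->14, 3->16, 4->16, 5->5, 6->9), giving [14, 16, 16, 5, 9].

[14, 16, 16, 5, 9]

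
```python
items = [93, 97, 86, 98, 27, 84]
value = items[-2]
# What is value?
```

items has length 6. Negative index -2 maps to positive index 6 + (-2) = 4. items[4] = 27.

27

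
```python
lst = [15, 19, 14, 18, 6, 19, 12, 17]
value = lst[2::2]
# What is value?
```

lst has length 8. The slice lst[2::2] selects indices [2, 4, 6] (2->14, 4->6, 6->12), giving [14, 6, 12].

[14, 6, 12]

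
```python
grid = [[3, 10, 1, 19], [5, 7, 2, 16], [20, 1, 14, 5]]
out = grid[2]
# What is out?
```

grid has 3 rows. Row 2 is [20, 1, 14, 5].

[20, 1, 14, 5]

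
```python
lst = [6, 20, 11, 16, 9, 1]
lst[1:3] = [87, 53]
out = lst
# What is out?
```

lst starts as [6, 20, 11, 16, 9, 1] (length 6). The slice lst[1:3] covers indices [1, 2] with values [20, 11]. Replacing that slice with [87, 53] (same length) produces [6, 87, 53, 16, 9, 1].

[6, 87, 53, 16, 9, 1]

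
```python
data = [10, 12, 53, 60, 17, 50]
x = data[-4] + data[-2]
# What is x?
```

data has length 6. Negative index -4 maps to positive index 6 + (-4) = 2. data[2] = 53.
data has length 6. Negative index -2 maps to positive index 6 + (-2) = 4. data[4] = 17.
Sum: 53 + 17 = 70.

70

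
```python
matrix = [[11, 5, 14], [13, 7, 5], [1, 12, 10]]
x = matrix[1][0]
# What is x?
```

matrix[1] = [13, 7, 5]. Taking column 0 of that row yields 13.

13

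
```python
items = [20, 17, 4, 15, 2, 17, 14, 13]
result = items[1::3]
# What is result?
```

items has length 8. The slice items[1::3] selects indices [1, 4, 7] (1->17, 4->2, 7->13), giving [17, 2, 13].

[17, 2, 13]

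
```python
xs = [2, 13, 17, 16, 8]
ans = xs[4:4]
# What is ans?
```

xs has length 5. The slice xs[4:4] resolves to an empty index range, so the result is [].

[]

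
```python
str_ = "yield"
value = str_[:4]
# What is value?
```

str_ has length 5. The slice str_[:4] selects indices [0, 1, 2, 3] (0->'y', 1->'i', 2->'e', 3->'l'), giving 'yiel'.

'yiel'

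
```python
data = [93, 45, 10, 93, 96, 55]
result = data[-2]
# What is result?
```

data has length 6. Negative index -2 maps to positive index 6 + (-2) = 4. data[4] = 96.

96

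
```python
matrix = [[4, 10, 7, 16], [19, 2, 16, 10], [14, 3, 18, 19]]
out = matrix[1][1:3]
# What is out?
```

matrix[1] = [19, 2, 16, 10]. matrix[1] has length 4. The slice matrix[1][1:3] selects indices [1, 2] (1->2, 2->16), giving [2, 16].

[2, 16]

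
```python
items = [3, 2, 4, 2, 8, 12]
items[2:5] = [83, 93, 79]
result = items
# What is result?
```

items starts as [3, 2, 4, 2, 8, 12] (length 6). The slice items[2:5] covers indices [2, 3, 4] with values [4, 2, 8]. Replacing that slice with [83, 93, 79] (same length) produces [3, 2, 83, 93, 79, 12].

[3, 2, 83, 93, 79, 12]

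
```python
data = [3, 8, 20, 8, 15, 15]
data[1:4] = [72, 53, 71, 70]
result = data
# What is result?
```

data starts as [3, 8, 20, 8, 15, 15] (length 6). The slice data[1:4] covers indices [1, 2, 3] with values [8, 20, 8]. Replacing that slice with [72, 53, 71, 70] (different length) produces [3, 72, 53, 71, 70, 15, 15].

[3, 72, 53, 71, 70, 15, 15]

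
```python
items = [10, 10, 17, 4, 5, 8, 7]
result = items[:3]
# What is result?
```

items has length 7. The slice items[:3] selects indices [0, 1, 2] (0->10, 1->10, 2->17), giving [10, 10, 17].

[10, 10, 17]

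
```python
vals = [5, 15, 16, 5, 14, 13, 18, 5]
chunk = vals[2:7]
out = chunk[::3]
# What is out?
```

vals has length 8. The slice vals[2:7] selects indices [2, 3, 4, 5, 6] (2->16, 3->5, 4->14, 5->13, 6->18), giving [16, 5, 14, 13, 18]. So chunk = [16, 5, 14, 13, 18]. chunk has length 5. The slice chunk[::3] selects indices [0, 3] (0->16, 3->13), giving [16, 13].

[16, 13]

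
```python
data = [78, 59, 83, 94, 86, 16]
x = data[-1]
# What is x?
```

data has length 6. Negative index -1 maps to positive index 6 + (-1) = 5. data[5] = 16.

16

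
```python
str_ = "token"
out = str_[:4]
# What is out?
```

str_ has length 5. The slice str_[:4] selects indices [0, 1, 2, 3] (0->'t', 1->'o', 2->'k', 3->'e'), giving 'toke'.

'toke'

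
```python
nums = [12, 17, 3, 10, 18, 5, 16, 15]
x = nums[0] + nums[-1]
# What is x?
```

nums has length 8. nums[0] = 12.
nums has length 8. Negative index -1 maps to positive index 8 + (-1) = 7. nums[7] = 15.
Sum: 12 + 15 = 27.

27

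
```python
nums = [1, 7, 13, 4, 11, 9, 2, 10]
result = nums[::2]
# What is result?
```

nums has length 8. The slice nums[::2] selects indices [0, 2, 4, 6] (0->1, 2->13, 4->11, 6->2), giving [1, 13, 11, 2].

[1, 13, 11, 2]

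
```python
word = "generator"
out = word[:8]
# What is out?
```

word has length 9. The slice word[:8] selects indices [0, 1, 2, 3, 4, 5, 6, 7] (0->'g', 1->'e', 2->'n', 3->'e', 4->'r', 5->'a', 6->'t', 7->'o'), giving 'generato'.

'generato'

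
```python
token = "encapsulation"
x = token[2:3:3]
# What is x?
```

token has length 13. The slice token[2:3:3] selects indices [2] (2->'c'), giving 'c'.

'c'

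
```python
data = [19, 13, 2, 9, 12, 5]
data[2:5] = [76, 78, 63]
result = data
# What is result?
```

data starts as [19, 13, 2, 9, 12, 5] (length 6). The slice data[2:5] covers indices [2, 3, 4] with values [2, 9, 12]. Replacing that slice with [76, 78, 63] (same length) produces [19, 13, 76, 78, 63, 5].

[19, 13, 76, 78, 63, 5]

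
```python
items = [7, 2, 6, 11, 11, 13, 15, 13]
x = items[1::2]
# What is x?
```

items has length 8. The slice items[1::2] selects indices [1, 3, 5, 7] (1->2, 3->11, 5->13, 7->13), giving [2, 11, 13, 13].

[2, 11, 13, 13]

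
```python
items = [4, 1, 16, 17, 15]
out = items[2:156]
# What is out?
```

items has length 5. The slice items[2:156] selects indices [2, 3, 4] (2->16, 3->17, 4->15), giving [16, 17, 15].

[16, 17, 15]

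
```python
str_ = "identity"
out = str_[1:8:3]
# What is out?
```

str_ has length 8. The slice str_[1:8:3] selects indices [1, 4, 7] (1->'d', 4->'t', 7->'y'), giving 'dty'.

'dty'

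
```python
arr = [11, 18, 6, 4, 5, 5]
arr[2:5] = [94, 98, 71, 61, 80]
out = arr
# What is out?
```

arr starts as [11, 18, 6, 4, 5, 5] (length 6). The slice arr[2:5] covers indices [2, 3, 4] with values [6, 4, 5]. Replacing that slice with [94, 98, 71, 61, 80] (different length) produces [11, 18, 94, 98, 71, 61, 80, 5].

[11, 18, 94, 98, 71, 61, 80, 5]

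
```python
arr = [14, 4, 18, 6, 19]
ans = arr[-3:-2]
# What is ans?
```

arr has length 5. The slice arr[-3:-2] selects indices [2] (2->18), giving [18].

[18]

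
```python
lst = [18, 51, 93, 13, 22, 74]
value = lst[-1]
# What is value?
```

lst has length 6. Negative index -1 maps to positive index 6 + (-1) = 5. lst[5] = 74.

74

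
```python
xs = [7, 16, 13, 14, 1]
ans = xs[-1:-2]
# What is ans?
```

xs has length 5. The slice xs[-1:-2] resolves to an empty index range, so the result is [].

[]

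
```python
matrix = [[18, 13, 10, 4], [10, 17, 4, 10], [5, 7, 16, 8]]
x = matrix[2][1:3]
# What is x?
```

matrix[2] = [5, 7, 16, 8]. matrix[2] has length 4. The slice matrix[2][1:3] selects indices [1, 2] (1->7, 2->16), giving [7, 16].

[7, 16]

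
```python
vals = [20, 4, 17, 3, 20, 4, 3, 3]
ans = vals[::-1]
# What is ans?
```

vals has length 8. The slice vals[::-1] selects indices [7, 6, 5, 4, 3, 2, 1, 0] (7->3, 6->3, 5->4, 4->20, 3->3, 2->17, 1->4, 0->20), giving [3, 3, 4, 20, 3, 17, 4, 20].

[3, 3, 4, 20, 3, 17, 4, 20]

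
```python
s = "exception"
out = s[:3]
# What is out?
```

s has length 9. The slice s[:3] selects indices [0, 1, 2] (0->'e', 1->'x', 2->'c'), giving 'exc'.

'exc'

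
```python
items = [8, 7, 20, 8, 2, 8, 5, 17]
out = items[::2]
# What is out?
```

items has length 8. The slice items[::2] selects indices [0, 2, 4, 6] (0->8, 2->20, 4->2, 6->5), giving [8, 20, 2, 5].

[8, 20, 2, 5]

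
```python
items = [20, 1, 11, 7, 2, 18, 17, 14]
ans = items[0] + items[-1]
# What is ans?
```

items has length 8. items[0] = 20.
items has length 8. Negative index -1 maps to positive index 8 + (-1) = 7. items[7] = 14.
Sum: 20 + 14 = 34.

34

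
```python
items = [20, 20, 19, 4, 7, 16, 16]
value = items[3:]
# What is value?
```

items has length 7. The slice items[3:] selects indices [3, 4, 5, 6] (3->4, 4->7, 5->16, 6->16), giving [4, 7, 16, 16].

[4, 7, 16, 16]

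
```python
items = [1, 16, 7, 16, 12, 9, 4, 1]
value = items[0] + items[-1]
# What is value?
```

items has length 8. items[0] = 1.
items has length 8. Negative index -1 maps to positive index 8 + (-1) = 7. items[7] = 1.
Sum: 1 + 1 = 2.

2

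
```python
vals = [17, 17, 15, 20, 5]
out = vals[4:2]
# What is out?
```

vals has length 5. The slice vals[4:2] resolves to an empty index range, so the result is [].

[]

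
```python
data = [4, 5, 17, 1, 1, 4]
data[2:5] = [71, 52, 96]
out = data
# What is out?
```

data starts as [4, 5, 17, 1, 1, 4] (length 6). The slice data[2:5] covers indices [2, 3, 4] with values [17, 1, 1]. Replacing that slice with [71, 52, 96] (same length) produces [4, 5, 71, 52, 96, 4].

[4, 5, 71, 52, 96, 4]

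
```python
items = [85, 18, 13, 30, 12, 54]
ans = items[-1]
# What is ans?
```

items has length 6. Negative index -1 maps to positive index 6 + (-1) = 5. items[5] = 54.

54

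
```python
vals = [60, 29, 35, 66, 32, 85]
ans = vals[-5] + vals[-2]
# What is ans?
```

vals has length 6. Negative index -5 maps to positive index 6 + (-5) = 1. vals[1] = 29.
vals has length 6. Negative index -2 maps to positive index 6 + (-2) = 4. vals[4] = 32.
Sum: 29 + 32 = 61.

61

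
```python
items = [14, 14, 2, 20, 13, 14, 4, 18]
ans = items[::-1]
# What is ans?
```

items has length 8. The slice items[::-1] selects indices [7, 6, 5, 4, 3, 2, 1, 0] (7->18, 6->4, 5->14, 4->13, 3->20, 2->2, 1->14, 0->14), giving [18, 4, 14, 13, 20, 2, 14, 14].

[18, 4, 14, 13, 20, 2, 14, 14]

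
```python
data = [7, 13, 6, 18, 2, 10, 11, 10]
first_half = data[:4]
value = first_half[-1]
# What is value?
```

data has length 8. The slice data[:4] selects indices [0, 1, 2, 3] (0->7, 1->13, 2->6, 3->18), giving [7, 13, 6, 18]. So first_half = [7, 13, 6, 18]. Then first_half[-1] = 18.

18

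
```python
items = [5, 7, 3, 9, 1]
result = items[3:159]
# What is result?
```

items has length 5. The slice items[3:159] selects indices [3, 4] (3->9, 4->1), giving [9, 1].

[9, 1]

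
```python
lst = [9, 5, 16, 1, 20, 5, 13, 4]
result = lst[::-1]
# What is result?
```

lst has length 8. The slice lst[::-1] selects indices [7, 6, 5, 4, 3, 2, 1, 0] (7->4, 6->13, 5->5, 4->20, 3->1, 2->16, 1->5, 0->9), giving [4, 13, 5, 20, 1, 16, 5, 9].

[4, 13, 5, 20, 1, 16, 5, 9]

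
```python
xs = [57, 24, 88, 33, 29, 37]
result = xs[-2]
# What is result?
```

xs has length 6. Negative index -2 maps to positive index 6 + (-2) = 4. xs[4] = 29.

29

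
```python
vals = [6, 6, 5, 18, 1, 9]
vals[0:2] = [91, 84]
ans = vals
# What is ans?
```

vals starts as [6, 6, 5, 18, 1, 9] (length 6). The slice vals[0:2] covers indices [0, 1] with values [6, 6]. Replacing that slice with [91, 84] (same length) produces [91, 84, 5, 18, 1, 9].

[91, 84, 5, 18, 1, 9]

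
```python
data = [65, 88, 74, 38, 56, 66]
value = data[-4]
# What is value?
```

data has length 6. Negative index -4 maps to positive index 6 + (-4) = 2. data[2] = 74.

74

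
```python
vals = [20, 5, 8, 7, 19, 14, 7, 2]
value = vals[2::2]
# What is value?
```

vals has length 8. The slice vals[2::2] selects indices [2, 4, 6] (2->8, 4->19, 6->7), giving [8, 19, 7].

[8, 19, 7]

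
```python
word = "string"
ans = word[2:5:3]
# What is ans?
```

word has length 6. The slice word[2:5:3] selects indices [2] (2->'r'), giving 'r'.

'r'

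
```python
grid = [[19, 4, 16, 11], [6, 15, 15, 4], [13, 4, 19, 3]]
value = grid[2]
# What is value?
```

grid has 3 rows. Row 2 is [13, 4, 19, 3].

[13, 4, 19, 3]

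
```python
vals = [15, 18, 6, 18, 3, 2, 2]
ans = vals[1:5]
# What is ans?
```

vals has length 7. The slice vals[1:5] selects indices [1, 2, 3, 4] (1->18, 2->6, 3->18, 4->3), giving [18, 6, 18, 3].

[18, 6, 18, 3]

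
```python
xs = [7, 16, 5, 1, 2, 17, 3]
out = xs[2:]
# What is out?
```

xs has length 7. The slice xs[2:] selects indices [2, 3, 4, 5, 6] (2->5, 3->1, 4->2, 5->17, 6->3), giving [5, 1, 2, 17, 3].

[5, 1, 2, 17, 3]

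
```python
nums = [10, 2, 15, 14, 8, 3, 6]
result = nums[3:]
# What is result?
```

nums has length 7. The slice nums[3:] selects indices [3, 4, 5, 6] (3->14, 4->8, 5->3, 6->6), giving [14, 8, 3, 6].

[14, 8, 3, 6]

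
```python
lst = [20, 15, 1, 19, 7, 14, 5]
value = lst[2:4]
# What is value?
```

lst has length 7. The slice lst[2:4] selects indices [2, 3] (2->1, 3->19), giving [1, 19].

[1, 19]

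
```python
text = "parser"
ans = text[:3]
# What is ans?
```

text has length 6. The slice text[:3] selects indices [0, 1, 2] (0->'p', 1->'a', 2->'r'), giving 'par'.

'par'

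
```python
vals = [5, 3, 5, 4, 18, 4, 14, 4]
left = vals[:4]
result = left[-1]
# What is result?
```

vals has length 8. The slice vals[:4] selects indices [0, 1, 2, 3] (0->5, 1->3, 2->5, 3->4), giving [5, 3, 5, 4]. So left = [5, 3, 5, 4]. Then left[-1] = 4.

4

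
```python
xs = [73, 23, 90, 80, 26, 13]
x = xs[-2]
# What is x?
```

xs has length 6. Negative index -2 maps to positive index 6 + (-2) = 4. xs[4] = 26.

26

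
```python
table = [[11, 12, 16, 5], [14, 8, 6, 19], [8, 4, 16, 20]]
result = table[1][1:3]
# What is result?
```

table[1] = [14, 8, 6, 19]. table[1] has length 4. The slice table[1][1:3] selects indices [1, 2] (1->8, 2->6), giving [8, 6].

[8, 6]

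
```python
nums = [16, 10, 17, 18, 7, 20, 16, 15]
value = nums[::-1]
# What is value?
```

nums has length 8. The slice nums[::-1] selects indices [7, 6, 5, 4, 3, 2, 1, 0] (7->15, 6->16, 5->20, 4->7, 3->18, 2->17, 1->10, 0->16), giving [15, 16, 20, 7, 18, 17, 10, 16].

[15, 16, 20, 7, 18, 17, 10, 16]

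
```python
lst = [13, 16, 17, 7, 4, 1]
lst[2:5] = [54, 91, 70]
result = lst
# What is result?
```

lst starts as [13, 16, 17, 7, 4, 1] (length 6). The slice lst[2:5] covers indices [2, 3, 4] with values [17, 7, 4]. Replacing that slice with [54, 91, 70] (same length) produces [13, 16, 54, 91, 70, 1].

[13, 16, 54, 91, 70, 1]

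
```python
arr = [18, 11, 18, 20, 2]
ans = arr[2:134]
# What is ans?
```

arr has length 5. The slice arr[2:134] selects indices [2, 3, 4] (2->18, 3->20, 4->2), giving [18, 20, 2].

[18, 20, 2]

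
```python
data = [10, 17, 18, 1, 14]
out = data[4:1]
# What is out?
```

data has length 5. The slice data[4:1] resolves to an empty index range, so the result is [].

[]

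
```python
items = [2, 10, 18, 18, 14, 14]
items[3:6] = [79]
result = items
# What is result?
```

items starts as [2, 10, 18, 18, 14, 14] (length 6). The slice items[3:6] covers indices [3, 4, 5] with values [18, 14, 14]. Replacing that slice with [79] (different length) produces [2, 10, 18, 79].

[2, 10, 18, 79]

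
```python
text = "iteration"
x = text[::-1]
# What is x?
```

text has length 9. The slice text[::-1] selects indices [8, 7, 6, 5, 4, 3, 2, 1, 0] (8->'n', 7->'o', 6->'i', 5->'t', 4->'a', 3->'r', 2->'e', 1->'t', 0->'i'), giving 'noitareti'.

'noitareti'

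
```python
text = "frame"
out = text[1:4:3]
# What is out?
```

text has length 5. The slice text[1:4:3] selects indices [1] (1->'r'), giving 'r'.

'r'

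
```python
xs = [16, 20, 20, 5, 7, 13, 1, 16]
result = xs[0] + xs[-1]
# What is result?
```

xs has length 8. xs[0] = 16.
xs has length 8. Negative index -1 maps to positive index 8 + (-1) = 7. xs[7] = 16.
Sum: 16 + 16 = 32.

32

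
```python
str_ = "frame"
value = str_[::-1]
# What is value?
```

str_ has length 5. The slice str_[::-1] selects indices [4, 3, 2, 1, 0] (4->'e', 3->'m', 2->'a', 1->'r', 0->'f'), giving 'emarf'.

'emarf'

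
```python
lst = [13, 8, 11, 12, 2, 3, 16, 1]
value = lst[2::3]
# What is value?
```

lst has length 8. The slice lst[2::3] selects indices [2, 5] (2->11, 5->3), giving [11, 3].

[11, 3]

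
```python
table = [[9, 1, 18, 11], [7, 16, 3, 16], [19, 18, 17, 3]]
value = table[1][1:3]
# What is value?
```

table[1] = [7, 16, 3, 16]. table[1] has length 4. The slice table[1][1:3] selects indices [1, 2] (1->16, 2->3), giving [16, 3].

[16, 3]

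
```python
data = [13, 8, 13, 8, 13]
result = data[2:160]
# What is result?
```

data has length 5. The slice data[2:160] selects indices [2, 3, 4] (2->13, 3->8, 4->13), giving [13, 8, 13].

[13, 8, 13]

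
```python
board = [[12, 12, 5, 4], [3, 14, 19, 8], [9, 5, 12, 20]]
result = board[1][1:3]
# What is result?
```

board[1] = [3, 14, 19, 8]. board[1] has length 4. The slice board[1][1:3] selects indices [1, 2] (1->14, 2->19), giving [14, 19].

[14, 19]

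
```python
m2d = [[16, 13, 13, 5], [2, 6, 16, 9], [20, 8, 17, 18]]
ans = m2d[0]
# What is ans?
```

m2d has 3 rows. Row 0 is [16, 13, 13, 5].

[16, 13, 13, 5]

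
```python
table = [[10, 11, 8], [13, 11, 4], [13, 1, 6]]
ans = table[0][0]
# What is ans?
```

table[0] = [10, 11, 8]. Taking column 0 of that row yields 10.

10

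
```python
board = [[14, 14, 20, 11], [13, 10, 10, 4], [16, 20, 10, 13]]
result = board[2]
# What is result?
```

board has 3 rows. Row 2 is [16, 20, 10, 13].

[16, 20, 10, 13]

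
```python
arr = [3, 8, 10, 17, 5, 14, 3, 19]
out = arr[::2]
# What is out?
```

arr has length 8. The slice arr[::2] selects indices [0, 2, 4, 6] (0->3, 2->10, 4->5, 6->3), giving [3, 10, 5, 3].

[3, 10, 5, 3]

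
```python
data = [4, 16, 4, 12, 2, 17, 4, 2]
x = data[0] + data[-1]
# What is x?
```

data has length 8. data[0] = 4.
data has length 8. Negative index -1 maps to positive index 8 + (-1) = 7. data[7] = 2.
Sum: 4 + 2 = 6.

6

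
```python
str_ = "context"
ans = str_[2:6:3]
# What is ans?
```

str_ has length 7. The slice str_[2:6:3] selects indices [2, 5] (2->'n', 5->'x'), giving 'nx'.

'nx'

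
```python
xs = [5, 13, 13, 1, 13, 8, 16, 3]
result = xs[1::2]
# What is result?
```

xs has length 8. The slice xs[1::2] selects indices [1, 3, 5, 7] (1->13, 3->1, 5->8, 7->3), giving [13, 1, 8, 3].

[13, 1, 8, 3]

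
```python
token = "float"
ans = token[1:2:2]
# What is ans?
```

token has length 5. The slice token[1:2:2] selects indices [1] (1->'l'), giving 'l'.

'l'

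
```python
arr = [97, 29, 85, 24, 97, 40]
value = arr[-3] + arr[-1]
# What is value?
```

arr has length 6. Negative index -3 maps to positive index 6 + (-3) = 3. arr[3] = 24.
arr has length 6. Negative index -1 maps to positive index 6 + (-1) = 5. arr[5] = 40.
Sum: 24 + 40 = 64.

64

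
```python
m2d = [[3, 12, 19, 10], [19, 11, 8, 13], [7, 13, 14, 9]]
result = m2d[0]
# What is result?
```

m2d has 3 rows. Row 0 is [3, 12, 19, 10].

[3, 12, 19, 10]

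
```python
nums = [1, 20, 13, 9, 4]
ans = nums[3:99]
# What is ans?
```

nums has length 5. The slice nums[3:99] selects indices [3, 4] (3->9, 4->4), giving [9, 4].

[9, 4]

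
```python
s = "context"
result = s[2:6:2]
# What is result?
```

s has length 7. The slice s[2:6:2] selects indices [2, 4] (2->'n', 4->'e'), giving 'ne'.

'ne'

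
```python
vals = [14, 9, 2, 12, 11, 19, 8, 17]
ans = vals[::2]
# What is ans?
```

vals has length 8. The slice vals[::2] selects indices [0, 2, 4, 6] (0->14, 2->2, 4->11, 6->8), giving [14, 2, 11, 8].

[14, 2, 11, 8]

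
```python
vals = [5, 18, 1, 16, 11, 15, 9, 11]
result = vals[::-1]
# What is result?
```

vals has length 8. The slice vals[::-1] selects indices [7, 6, 5, 4, 3, 2, 1, 0] (7->11, 6->9, 5->15, 4->11, 3->16, 2->1, 1->18, 0->5), giving [11, 9, 15, 11, 16, 1, 18, 5].

[11, 9, 15, 11, 16, 1, 18, 5]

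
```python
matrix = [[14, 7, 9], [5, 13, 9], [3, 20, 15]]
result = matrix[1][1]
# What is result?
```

matrix[1] = [5, 13, 9]. Taking column 1 of that row yields 13.

13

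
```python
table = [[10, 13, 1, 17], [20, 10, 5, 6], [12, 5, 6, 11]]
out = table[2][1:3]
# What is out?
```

table[2] = [12, 5, 6, 11]. table[2] has length 4. The slice table[2][1:3] selects indices [1, 2] (1->5, 2->6), giving [5, 6].

[5, 6]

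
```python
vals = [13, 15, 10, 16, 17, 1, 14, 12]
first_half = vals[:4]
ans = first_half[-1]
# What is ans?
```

vals has length 8. The slice vals[:4] selects indices [0, 1, 2, 3] (0->13, 1->15, 2->10, 3->16), giving [13, 15, 10, 16]. So first_half = [13, 15, 10, 16]. Then first_half[-1] = 16.

16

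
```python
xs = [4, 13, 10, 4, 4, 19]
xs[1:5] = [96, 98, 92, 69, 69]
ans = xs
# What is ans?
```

xs starts as [4, 13, 10, 4, 4, 19] (length 6). The slice xs[1:5] covers indices [1, 2, 3, 4] with values [13, 10, 4, 4]. Replacing that slice with [96, 98, 92, 69, 69] (different length) produces [4, 96, 98, 92, 69, 69, 19].

[4, 96, 98, 92, 69, 69, 19]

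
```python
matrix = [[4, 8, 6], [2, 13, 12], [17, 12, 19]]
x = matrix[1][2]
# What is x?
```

matrix[1] = [2, 13, 12]. Taking column 2 of that row yields 12.

12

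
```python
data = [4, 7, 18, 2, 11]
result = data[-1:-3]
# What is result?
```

data has length 5. The slice data[-1:-3] resolves to an empty index range, so the result is [].

[]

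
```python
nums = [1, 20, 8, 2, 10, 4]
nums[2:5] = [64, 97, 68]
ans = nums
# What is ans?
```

nums starts as [1, 20, 8, 2, 10, 4] (length 6). The slice nums[2:5] covers indices [2, 3, 4] with values [8, 2, 10]. Replacing that slice with [64, 97, 68] (same length) produces [1, 20, 64, 97, 68, 4].

[1, 20, 64, 97, 68, 4]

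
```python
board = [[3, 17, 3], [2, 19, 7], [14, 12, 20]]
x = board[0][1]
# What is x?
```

board[0] = [3, 17, 3]. Taking column 1 of that row yields 17.

17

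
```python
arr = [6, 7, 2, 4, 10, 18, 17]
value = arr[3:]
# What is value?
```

arr has length 7. The slice arr[3:] selects indices [3, 4, 5, 6] (3->4, 4->10, 5->18, 6->17), giving [4, 10, 18, 17].

[4, 10, 18, 17]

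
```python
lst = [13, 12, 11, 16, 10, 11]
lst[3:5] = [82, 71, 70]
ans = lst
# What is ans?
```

lst starts as [13, 12, 11, 16, 10, 11] (length 6). The slice lst[3:5] covers indices [3, 4] with values [16, 10]. Replacing that slice with [82, 71, 70] (different length) produces [13, 12, 11, 82, 71, 70, 11].

[13, 12, 11, 82, 71, 70, 11]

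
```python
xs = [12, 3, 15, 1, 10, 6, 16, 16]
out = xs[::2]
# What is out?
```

xs has length 8. The slice xs[::2] selects indices [0, 2, 4, 6] (0->12, 2->15, 4->10, 6->16), giving [12, 15, 10, 16].

[12, 15, 10, 16]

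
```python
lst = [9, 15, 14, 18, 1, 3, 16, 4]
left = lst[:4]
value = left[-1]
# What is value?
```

lst has length 8. The slice lst[:4] selects indices [0, 1, 2, 3] (0->9, 1->15, 2->14, 3->18), giving [9, 15, 14, 18]. So left = [9, 15, 14, 18]. Then left[-1] = 18.

18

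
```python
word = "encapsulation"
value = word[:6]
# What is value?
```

word has length 13. The slice word[:6] selects indices [0, 1, 2, 3, 4, 5] (0->'e', 1->'n', 2->'c', 3->'a', 4->'p', 5->'s'), giving 'encaps'.

'encaps'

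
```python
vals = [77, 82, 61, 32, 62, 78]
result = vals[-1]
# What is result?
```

vals has length 6. Negative index -1 maps to positive index 6 + (-1) = 5. vals[5] = 78.

78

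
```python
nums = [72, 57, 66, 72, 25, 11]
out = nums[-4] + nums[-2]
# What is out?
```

nums has length 6. Negative index -4 maps to positive index 6 + (-4) = 2. nums[2] = 66.
nums has length 6. Negative index -2 maps to positive index 6 + (-2) = 4. nums[4] = 25.
Sum: 66 + 25 = 91.

91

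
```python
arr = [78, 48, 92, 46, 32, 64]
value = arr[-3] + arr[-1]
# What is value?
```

arr has length 6. Negative index -3 maps to positive index 6 + (-3) = 3. arr[3] = 46.
arr has length 6. Negative index -1 maps to positive index 6 + (-1) = 5. arr[5] = 64.
Sum: 46 + 64 = 110.

110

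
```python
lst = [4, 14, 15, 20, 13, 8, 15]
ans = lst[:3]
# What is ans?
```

lst has length 7. The slice lst[:3] selects indices [0, 1, 2] (0->4, 1->14, 2->15), giving [4, 14, 15].

[4, 14, 15]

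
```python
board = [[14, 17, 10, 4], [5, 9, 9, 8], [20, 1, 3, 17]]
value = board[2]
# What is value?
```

board has 3 rows. Row 2 is [20, 1, 3, 17].

[20, 1, 3, 17]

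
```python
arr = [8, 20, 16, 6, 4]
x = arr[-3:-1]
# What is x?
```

arr has length 5. The slice arr[-3:-1] selects indices [2, 3] (2->16, 3->6), giving [16, 6].

[16, 6]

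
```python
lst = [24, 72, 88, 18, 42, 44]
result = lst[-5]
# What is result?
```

lst has length 6. Negative index -5 maps to positive index 6 + (-5) = 1. lst[1] = 72.

72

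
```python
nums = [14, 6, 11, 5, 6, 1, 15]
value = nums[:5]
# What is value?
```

nums has length 7. The slice nums[:5] selects indices [0, 1, 2, 3, 4] (0->14, 1->6, 2->11, 3->5, 4->6), giving [14, 6, 11, 5, 6].

[14, 6, 11, 5, 6]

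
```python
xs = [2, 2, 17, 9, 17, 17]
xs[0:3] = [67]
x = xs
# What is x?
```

xs starts as [2, 2, 17, 9, 17, 17] (length 6). The slice xs[0:3] covers indices [0, 1, 2] with values [2, 2, 17]. Replacing that slice with [67] (different length) produces [67, 9, 17, 17].

[67, 9, 17, 17]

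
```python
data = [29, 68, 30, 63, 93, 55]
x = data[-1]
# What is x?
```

data has length 6. Negative index -1 maps to positive index 6 + (-1) = 5. data[5] = 55.

55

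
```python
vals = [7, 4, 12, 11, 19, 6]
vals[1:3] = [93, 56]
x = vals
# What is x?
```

vals starts as [7, 4, 12, 11, 19, 6] (length 6). The slice vals[1:3] covers indices [1, 2] with values [4, 12]. Replacing that slice with [93, 56] (same length) produces [7, 93, 56, 11, 19, 6].

[7, 93, 56, 11, 19, 6]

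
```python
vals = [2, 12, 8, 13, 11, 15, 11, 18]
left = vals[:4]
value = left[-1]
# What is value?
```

vals has length 8. The slice vals[:4] selects indices [0, 1, 2, 3] (0->2, 1->12, 2->8, 3->13), giving [2, 12, 8, 13]. So left = [2, 12, 8, 13]. Then left[-1] = 13.

13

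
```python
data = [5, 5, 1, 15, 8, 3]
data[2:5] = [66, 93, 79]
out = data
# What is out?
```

data starts as [5, 5, 1, 15, 8, 3] (length 6). The slice data[2:5] covers indices [2, 3, 4] with values [1, 15, 8]. Replacing that slice with [66, 93, 79] (same length) produces [5, 5, 66, 93, 79, 3].

[5, 5, 66, 93, 79, 3]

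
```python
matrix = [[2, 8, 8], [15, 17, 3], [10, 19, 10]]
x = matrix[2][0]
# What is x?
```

matrix[2] = [10, 19, 10]. Taking column 0 of that row yields 10.

10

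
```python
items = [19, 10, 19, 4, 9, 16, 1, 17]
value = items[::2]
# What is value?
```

items has length 8. The slice items[::2] selects indices [0, 2, 4, 6] (0->19, 2->19, 4->9, 6->1), giving [19, 19, 9, 1].

[19, 19, 9, 1]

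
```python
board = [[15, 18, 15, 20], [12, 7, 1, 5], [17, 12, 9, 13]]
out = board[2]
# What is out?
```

board has 3 rows. Row 2 is [17, 12, 9, 13].

[17, 12, 9, 13]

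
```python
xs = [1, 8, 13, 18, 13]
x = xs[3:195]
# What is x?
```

xs has length 5. The slice xs[3:195] selects indices [3, 4] (3->18, 4->13), giving [18, 13].

[18, 13]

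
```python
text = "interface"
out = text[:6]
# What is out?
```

text has length 9. The slice text[:6] selects indices [0, 1, 2, 3, 4, 5] (0->'i', 1->'n', 2->'t', 3->'e', 4->'r', 5->'f'), giving 'interf'.

'interf'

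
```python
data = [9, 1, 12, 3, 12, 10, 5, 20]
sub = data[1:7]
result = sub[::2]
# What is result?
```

data has length 8. The slice data[1:7] selects indices [1, 2, 3, 4, 5, 6] (1->1, 2->12, 3->3, 4->12, 5->10, 6->5), giving [1, 12, 3, 12, 10, 5]. So sub = [1, 12, 3, 12, 10, 5]. sub has length 6. The slice sub[::2] selects indices [0, 2, 4] (0->1, 2->3, 4->10), giving [1, 3, 10].

[1, 3, 10]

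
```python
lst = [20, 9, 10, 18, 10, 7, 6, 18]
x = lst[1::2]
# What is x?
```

lst has length 8. The slice lst[1::2] selects indices [1, 3, 5, 7] (1->9, 3->18, 5->7, 7->18), giving [9, 18, 7, 18].

[9, 18, 7, 18]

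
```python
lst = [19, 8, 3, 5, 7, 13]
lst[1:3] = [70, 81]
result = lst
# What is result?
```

lst starts as [19, 8, 3, 5, 7, 13] (length 6). The slice lst[1:3] covers indices [1, 2] with values [8, 3]. Replacing that slice with [70, 81] (same length) produces [19, 70, 81, 5, 7, 13].

[19, 70, 81, 5, 7, 13]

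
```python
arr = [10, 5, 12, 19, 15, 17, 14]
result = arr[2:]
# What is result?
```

arr has length 7. The slice arr[2:] selects indices [2, 3, 4, 5, 6] (2->12, 3->19, 4->15, 5->17, 6->14), giving [12, 19, 15, 17, 14].

[12, 19, 15, 17, 14]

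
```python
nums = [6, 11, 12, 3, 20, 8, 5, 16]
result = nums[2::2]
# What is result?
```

nums has length 8. The slice nums[2::2] selects indices [2, 4, 6] (2->12, 4->20, 6->5), giving [12, 20, 5].

[12, 20, 5]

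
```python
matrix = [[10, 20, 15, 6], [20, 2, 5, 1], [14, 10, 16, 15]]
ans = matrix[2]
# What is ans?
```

matrix has 3 rows. Row 2 is [14, 10, 16, 15].

[14, 10, 16, 15]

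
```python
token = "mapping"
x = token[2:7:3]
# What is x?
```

token has length 7. The slice token[2:7:3] selects indices [2, 5] (2->'p', 5->'n'), giving 'pn'.

'pn'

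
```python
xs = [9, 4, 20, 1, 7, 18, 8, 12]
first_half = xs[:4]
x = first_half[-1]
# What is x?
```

xs has length 8. The slice xs[:4] selects indices [0, 1, 2, 3] (0->9, 1->4, 2->20, 3->1), giving [9, 4, 20, 1]. So first_half = [9, 4, 20, 1]. Then first_half[-1] = 1.

1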